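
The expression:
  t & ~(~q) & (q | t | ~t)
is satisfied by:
  {t: True, q: True}


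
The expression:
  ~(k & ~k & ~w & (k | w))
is always true.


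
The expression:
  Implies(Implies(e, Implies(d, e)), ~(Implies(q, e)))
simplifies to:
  q & ~e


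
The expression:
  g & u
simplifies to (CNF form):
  g & u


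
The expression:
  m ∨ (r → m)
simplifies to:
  m ∨ ¬r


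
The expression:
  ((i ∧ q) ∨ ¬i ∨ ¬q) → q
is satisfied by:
  {q: True}


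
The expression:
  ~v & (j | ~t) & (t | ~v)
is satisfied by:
  {j: True, v: False, t: False}
  {v: False, t: False, j: False}
  {t: True, j: True, v: False}


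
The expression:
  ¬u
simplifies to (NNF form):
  ¬u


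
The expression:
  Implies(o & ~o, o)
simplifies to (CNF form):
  True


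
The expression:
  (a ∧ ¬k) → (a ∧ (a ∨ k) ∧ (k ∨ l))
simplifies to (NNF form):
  k ∨ l ∨ ¬a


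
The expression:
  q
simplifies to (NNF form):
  q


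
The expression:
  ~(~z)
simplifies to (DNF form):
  z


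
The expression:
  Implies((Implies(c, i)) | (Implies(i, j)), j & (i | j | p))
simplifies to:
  j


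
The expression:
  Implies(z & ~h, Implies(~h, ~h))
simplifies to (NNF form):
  True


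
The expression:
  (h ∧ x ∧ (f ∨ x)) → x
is always true.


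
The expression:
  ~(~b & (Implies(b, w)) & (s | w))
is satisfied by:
  {b: True, w: False, s: False}
  {b: True, s: True, w: False}
  {b: True, w: True, s: False}
  {b: True, s: True, w: True}
  {s: False, w: False, b: False}


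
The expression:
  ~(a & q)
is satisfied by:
  {q: False, a: False}
  {a: True, q: False}
  {q: True, a: False}


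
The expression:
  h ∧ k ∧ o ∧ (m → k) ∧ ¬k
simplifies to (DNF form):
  False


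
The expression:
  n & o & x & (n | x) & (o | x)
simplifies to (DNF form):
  n & o & x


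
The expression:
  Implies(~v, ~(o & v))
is always true.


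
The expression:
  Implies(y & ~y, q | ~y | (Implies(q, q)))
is always true.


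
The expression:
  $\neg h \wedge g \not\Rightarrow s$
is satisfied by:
  {g: True, h: False, s: False}


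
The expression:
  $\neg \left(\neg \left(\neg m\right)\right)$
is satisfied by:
  {m: False}


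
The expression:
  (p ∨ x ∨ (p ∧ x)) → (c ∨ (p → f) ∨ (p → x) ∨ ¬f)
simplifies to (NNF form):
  True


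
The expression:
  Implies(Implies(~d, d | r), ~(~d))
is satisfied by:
  {d: True, r: False}
  {r: False, d: False}
  {r: True, d: True}


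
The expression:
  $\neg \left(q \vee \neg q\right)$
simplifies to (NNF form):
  $\text{False}$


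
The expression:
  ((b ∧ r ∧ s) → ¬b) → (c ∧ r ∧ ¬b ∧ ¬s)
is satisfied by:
  {b: True, s: True, c: True, r: True}
  {b: True, s: True, r: True, c: False}
  {c: True, r: True, s: False, b: False}


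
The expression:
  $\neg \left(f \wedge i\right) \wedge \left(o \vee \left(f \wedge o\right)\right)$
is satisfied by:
  {o: True, i: False, f: False}
  {f: True, o: True, i: False}
  {i: True, o: True, f: False}


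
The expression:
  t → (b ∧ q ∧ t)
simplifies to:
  (b ∧ q) ∨ ¬t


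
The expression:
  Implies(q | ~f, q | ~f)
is always true.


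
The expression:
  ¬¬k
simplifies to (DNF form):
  k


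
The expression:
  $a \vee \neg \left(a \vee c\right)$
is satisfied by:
  {a: True, c: False}
  {c: False, a: False}
  {c: True, a: True}


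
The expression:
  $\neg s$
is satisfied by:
  {s: False}


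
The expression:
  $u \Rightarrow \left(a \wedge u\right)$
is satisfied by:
  {a: True, u: False}
  {u: False, a: False}
  {u: True, a: True}


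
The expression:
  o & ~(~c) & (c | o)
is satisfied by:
  {c: True, o: True}


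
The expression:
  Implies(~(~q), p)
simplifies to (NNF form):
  p | ~q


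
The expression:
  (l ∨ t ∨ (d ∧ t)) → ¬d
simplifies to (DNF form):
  (¬l ∧ ¬t) ∨ ¬d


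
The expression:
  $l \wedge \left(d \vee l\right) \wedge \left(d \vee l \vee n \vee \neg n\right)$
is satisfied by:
  {l: True}


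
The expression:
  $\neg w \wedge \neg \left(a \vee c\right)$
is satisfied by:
  {w: False, a: False, c: False}


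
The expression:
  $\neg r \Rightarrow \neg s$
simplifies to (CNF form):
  $r \vee \neg s$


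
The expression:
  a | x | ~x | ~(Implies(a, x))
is always true.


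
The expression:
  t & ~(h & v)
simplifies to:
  t & (~h | ~v)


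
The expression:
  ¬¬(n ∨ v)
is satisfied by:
  {n: True, v: True}
  {n: True, v: False}
  {v: True, n: False}


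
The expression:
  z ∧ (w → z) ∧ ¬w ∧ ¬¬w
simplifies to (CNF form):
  False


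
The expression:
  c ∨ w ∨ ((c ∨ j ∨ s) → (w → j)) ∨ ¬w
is always true.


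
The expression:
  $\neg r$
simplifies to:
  $\neg r$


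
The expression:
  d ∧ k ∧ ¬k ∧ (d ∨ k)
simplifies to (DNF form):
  False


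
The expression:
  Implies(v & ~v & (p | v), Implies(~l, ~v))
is always true.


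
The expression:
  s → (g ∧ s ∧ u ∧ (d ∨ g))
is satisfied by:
  {u: True, g: True, s: False}
  {u: True, g: False, s: False}
  {g: True, u: False, s: False}
  {u: False, g: False, s: False}
  {u: True, s: True, g: True}


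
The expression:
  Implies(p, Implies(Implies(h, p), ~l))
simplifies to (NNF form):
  ~l | ~p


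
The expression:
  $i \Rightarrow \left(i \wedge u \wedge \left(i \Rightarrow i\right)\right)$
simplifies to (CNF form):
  $u \vee \neg i$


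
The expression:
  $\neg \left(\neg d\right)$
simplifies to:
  $d$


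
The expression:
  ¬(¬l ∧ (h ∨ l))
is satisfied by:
  {l: True, h: False}
  {h: False, l: False}
  {h: True, l: True}


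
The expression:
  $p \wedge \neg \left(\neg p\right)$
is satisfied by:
  {p: True}


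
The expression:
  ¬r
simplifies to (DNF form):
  ¬r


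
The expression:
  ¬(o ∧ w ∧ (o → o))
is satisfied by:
  {w: False, o: False}
  {o: True, w: False}
  {w: True, o: False}


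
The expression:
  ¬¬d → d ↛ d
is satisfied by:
  {d: False}


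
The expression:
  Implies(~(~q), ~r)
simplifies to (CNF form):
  ~q | ~r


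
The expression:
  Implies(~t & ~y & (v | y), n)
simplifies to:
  n | t | y | ~v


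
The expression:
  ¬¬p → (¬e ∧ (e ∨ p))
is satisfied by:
  {p: False, e: False}
  {e: True, p: False}
  {p: True, e: False}


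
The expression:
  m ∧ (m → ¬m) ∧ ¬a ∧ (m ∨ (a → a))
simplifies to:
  False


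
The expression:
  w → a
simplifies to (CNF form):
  a ∨ ¬w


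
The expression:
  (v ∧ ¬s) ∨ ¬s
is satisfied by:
  {s: False}


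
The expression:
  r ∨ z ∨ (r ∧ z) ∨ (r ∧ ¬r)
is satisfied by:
  {r: True, z: True}
  {r: True, z: False}
  {z: True, r: False}


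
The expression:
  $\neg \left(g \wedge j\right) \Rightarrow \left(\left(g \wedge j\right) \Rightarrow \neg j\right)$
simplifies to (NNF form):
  $\text{True}$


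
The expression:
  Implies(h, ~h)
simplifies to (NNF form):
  ~h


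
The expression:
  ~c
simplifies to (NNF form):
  ~c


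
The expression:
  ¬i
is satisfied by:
  {i: False}


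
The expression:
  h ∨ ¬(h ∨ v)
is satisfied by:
  {h: True, v: False}
  {v: False, h: False}
  {v: True, h: True}


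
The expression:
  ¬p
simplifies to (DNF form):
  ¬p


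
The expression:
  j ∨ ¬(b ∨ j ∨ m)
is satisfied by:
  {j: True, b: False, m: False}
  {m: True, j: True, b: False}
  {j: True, b: True, m: False}
  {m: True, j: True, b: True}
  {m: False, b: False, j: False}


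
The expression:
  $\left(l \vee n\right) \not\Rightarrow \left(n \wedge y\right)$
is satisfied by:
  {l: True, y: False, n: False}
  {n: True, l: True, y: False}
  {n: True, y: False, l: False}
  {l: True, y: True, n: False}


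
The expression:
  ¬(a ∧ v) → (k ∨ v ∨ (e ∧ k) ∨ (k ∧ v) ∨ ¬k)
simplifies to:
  True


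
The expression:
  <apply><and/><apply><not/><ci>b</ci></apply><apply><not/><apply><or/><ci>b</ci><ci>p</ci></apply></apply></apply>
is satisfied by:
  {p: False, b: False}


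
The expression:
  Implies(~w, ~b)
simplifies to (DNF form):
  w | ~b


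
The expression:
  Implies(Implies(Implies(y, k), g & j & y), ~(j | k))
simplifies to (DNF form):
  ~j | ~y | (k & ~g)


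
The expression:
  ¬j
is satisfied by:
  {j: False}


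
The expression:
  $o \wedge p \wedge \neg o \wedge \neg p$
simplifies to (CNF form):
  $\text{False}$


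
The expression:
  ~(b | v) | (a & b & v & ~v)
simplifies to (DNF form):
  ~b & ~v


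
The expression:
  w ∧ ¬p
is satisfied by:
  {w: True, p: False}


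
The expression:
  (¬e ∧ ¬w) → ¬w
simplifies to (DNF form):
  True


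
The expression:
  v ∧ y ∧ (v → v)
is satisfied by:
  {y: True, v: True}


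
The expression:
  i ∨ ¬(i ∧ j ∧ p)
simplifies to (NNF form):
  True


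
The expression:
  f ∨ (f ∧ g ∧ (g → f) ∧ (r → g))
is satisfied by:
  {f: True}


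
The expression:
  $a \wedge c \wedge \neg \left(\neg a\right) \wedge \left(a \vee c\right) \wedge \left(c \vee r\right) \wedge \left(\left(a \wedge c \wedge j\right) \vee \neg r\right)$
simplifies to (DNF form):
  $\left(a \wedge c \wedge j\right) \vee \left(a \wedge c \wedge \neg r\right)$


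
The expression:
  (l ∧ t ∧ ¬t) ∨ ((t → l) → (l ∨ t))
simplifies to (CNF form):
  l ∨ t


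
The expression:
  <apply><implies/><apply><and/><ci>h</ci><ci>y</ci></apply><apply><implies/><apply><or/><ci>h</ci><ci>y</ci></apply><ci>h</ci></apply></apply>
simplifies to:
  <true/>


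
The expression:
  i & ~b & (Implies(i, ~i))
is never true.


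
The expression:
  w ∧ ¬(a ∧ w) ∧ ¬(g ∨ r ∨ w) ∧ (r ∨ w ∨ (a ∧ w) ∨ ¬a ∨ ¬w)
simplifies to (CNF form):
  False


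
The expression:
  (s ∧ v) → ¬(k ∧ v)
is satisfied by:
  {s: False, k: False, v: False}
  {v: True, s: False, k: False}
  {k: True, s: False, v: False}
  {v: True, k: True, s: False}
  {s: True, v: False, k: False}
  {v: True, s: True, k: False}
  {k: True, s: True, v: False}


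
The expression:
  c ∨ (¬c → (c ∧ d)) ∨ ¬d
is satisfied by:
  {c: True, d: False}
  {d: False, c: False}
  {d: True, c: True}


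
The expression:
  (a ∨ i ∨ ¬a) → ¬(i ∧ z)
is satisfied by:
  {z: False, i: False}
  {i: True, z: False}
  {z: True, i: False}


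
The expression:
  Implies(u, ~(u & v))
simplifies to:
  ~u | ~v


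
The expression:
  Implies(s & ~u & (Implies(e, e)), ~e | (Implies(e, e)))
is always true.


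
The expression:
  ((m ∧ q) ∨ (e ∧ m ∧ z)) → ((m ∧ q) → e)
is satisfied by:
  {e: True, m: False, q: False}
  {e: False, m: False, q: False}
  {q: True, e: True, m: False}
  {q: True, e: False, m: False}
  {m: True, e: True, q: False}
  {m: True, e: False, q: False}
  {m: True, q: True, e: True}


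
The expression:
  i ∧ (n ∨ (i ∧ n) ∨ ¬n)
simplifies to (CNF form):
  i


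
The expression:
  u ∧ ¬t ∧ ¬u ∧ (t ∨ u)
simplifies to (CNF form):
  False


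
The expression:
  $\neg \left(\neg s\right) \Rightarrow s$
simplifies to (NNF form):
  $\text{True}$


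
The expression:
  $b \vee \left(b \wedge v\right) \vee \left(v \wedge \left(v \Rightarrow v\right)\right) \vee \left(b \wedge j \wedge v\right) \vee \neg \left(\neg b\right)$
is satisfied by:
  {b: True, v: True}
  {b: True, v: False}
  {v: True, b: False}


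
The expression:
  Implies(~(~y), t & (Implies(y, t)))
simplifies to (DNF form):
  t | ~y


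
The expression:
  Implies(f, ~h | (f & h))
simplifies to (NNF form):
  True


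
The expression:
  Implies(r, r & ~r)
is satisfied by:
  {r: False}


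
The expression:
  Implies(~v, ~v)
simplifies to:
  True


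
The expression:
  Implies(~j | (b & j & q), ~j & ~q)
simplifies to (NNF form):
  ~q | (j & ~b)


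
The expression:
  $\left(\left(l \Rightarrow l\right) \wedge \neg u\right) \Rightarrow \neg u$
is always true.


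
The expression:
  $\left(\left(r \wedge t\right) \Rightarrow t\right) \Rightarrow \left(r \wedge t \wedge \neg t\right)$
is never true.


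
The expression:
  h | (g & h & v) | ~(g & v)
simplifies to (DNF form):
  h | ~g | ~v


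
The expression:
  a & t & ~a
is never true.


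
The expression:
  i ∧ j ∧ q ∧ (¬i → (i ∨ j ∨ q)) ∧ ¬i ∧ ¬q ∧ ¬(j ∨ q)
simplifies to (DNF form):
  False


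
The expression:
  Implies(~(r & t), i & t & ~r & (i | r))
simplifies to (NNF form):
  t & (i | r)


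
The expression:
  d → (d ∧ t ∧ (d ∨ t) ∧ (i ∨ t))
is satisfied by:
  {t: True, d: False}
  {d: False, t: False}
  {d: True, t: True}


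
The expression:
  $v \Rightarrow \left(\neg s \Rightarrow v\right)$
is always true.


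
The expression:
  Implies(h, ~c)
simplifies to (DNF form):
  ~c | ~h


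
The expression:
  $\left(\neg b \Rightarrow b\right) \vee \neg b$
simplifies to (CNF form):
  $\text{True}$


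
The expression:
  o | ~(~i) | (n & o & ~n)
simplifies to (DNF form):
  i | o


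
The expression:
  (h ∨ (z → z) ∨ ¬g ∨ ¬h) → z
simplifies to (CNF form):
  z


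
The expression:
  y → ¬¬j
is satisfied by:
  {j: True, y: False}
  {y: False, j: False}
  {y: True, j: True}


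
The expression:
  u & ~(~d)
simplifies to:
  d & u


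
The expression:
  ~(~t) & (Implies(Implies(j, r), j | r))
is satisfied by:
  {t: True, r: True, j: True}
  {t: True, r: True, j: False}
  {t: True, j: True, r: False}


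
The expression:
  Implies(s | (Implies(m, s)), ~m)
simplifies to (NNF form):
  ~m | ~s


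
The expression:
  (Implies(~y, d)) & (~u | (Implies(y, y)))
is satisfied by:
  {y: True, d: True}
  {y: True, d: False}
  {d: True, y: False}


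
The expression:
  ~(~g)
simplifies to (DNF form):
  g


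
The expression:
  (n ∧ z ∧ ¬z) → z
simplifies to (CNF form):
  True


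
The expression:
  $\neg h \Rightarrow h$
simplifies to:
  $h$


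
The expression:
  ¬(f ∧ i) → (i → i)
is always true.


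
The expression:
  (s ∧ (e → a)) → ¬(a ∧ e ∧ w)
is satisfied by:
  {s: False, e: False, a: False, w: False}
  {w: True, s: False, e: False, a: False}
  {a: True, s: False, e: False, w: False}
  {w: True, a: True, s: False, e: False}
  {e: True, w: False, s: False, a: False}
  {w: True, e: True, s: False, a: False}
  {a: True, e: True, w: False, s: False}
  {w: True, a: True, e: True, s: False}
  {s: True, a: False, e: False, w: False}
  {w: True, s: True, a: False, e: False}
  {a: True, s: True, w: False, e: False}
  {w: True, a: True, s: True, e: False}
  {e: True, s: True, a: False, w: False}
  {w: True, e: True, s: True, a: False}
  {a: True, e: True, s: True, w: False}


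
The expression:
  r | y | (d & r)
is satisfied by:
  {r: True, y: True}
  {r: True, y: False}
  {y: True, r: False}


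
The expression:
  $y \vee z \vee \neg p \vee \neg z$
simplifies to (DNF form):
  $\text{True}$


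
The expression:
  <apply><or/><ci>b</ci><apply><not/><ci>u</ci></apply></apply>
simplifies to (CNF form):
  <apply><or/><ci>b</ci><apply><not/><ci>u</ci></apply></apply>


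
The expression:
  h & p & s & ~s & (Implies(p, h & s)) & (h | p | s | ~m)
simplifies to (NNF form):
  False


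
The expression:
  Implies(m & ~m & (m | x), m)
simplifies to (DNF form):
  True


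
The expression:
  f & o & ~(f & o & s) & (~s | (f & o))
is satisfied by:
  {f: True, o: True, s: False}


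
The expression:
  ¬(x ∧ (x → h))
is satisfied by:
  {h: False, x: False}
  {x: True, h: False}
  {h: True, x: False}


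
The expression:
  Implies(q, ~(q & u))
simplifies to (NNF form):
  ~q | ~u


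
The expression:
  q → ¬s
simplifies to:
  ¬q ∨ ¬s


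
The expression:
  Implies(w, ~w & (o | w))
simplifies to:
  ~w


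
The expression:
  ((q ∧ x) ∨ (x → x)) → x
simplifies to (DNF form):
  x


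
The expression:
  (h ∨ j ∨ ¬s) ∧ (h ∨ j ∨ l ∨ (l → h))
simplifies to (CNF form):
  h ∨ j ∨ ¬s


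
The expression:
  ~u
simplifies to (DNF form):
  ~u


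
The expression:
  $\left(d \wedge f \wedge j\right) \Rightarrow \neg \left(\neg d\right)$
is always true.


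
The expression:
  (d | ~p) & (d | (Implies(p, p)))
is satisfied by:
  {d: True, p: False}
  {p: False, d: False}
  {p: True, d: True}


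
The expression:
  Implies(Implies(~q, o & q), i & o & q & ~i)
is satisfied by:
  {q: False}


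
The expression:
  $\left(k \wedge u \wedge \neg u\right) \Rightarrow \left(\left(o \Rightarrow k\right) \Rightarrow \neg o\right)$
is always true.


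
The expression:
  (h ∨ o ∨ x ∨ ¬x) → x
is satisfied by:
  {x: True}


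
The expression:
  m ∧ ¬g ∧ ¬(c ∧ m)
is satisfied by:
  {m: True, g: False, c: False}


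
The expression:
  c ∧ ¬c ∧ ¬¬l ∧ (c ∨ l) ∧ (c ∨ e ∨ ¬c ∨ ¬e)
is never true.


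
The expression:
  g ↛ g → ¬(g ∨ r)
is always true.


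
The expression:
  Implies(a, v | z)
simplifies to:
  v | z | ~a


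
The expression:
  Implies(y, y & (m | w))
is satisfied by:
  {m: True, w: True, y: False}
  {m: True, w: False, y: False}
  {w: True, m: False, y: False}
  {m: False, w: False, y: False}
  {y: True, m: True, w: True}
  {y: True, m: True, w: False}
  {y: True, w: True, m: False}


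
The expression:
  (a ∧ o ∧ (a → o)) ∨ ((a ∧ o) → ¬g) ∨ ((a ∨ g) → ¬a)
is always true.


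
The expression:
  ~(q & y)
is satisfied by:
  {q: False, y: False}
  {y: True, q: False}
  {q: True, y: False}


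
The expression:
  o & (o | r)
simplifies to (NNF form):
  o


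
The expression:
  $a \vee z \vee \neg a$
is always true.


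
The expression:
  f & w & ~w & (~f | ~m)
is never true.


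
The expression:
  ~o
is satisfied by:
  {o: False}


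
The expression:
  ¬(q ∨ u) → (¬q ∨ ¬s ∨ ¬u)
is always true.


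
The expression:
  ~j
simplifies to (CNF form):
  ~j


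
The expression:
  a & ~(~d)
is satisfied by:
  {a: True, d: True}


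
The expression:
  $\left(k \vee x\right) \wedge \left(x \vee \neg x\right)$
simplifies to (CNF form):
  $k \vee x$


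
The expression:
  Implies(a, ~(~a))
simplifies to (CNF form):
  True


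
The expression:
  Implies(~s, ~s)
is always true.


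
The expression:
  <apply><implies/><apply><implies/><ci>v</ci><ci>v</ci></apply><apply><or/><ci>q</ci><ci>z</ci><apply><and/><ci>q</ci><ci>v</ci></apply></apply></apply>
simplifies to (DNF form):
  <apply><or/><ci>q</ci><ci>z</ci></apply>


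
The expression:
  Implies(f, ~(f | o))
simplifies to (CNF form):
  ~f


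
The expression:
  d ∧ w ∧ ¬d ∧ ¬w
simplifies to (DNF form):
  False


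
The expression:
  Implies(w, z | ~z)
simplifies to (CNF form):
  True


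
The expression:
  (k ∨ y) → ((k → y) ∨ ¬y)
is always true.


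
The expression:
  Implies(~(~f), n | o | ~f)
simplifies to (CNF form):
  n | o | ~f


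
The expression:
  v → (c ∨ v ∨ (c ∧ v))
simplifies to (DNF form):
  True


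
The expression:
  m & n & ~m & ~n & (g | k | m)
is never true.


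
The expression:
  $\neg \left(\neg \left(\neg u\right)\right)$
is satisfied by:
  {u: False}


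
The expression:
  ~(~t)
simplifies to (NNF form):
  t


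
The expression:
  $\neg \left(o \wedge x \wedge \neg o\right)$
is always true.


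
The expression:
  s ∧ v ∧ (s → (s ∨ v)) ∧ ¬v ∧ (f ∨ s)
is never true.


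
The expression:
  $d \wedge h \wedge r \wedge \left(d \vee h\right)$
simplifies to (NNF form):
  $d \wedge h \wedge r$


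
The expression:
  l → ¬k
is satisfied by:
  {l: False, k: False}
  {k: True, l: False}
  {l: True, k: False}


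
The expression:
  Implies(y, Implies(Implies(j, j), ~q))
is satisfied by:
  {q: False, y: False}
  {y: True, q: False}
  {q: True, y: False}


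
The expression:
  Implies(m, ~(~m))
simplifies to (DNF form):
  True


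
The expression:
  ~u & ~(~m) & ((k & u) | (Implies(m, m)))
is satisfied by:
  {m: True, u: False}


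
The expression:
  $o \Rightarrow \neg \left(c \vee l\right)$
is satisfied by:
  {l: False, o: False, c: False}
  {c: True, l: False, o: False}
  {l: True, c: False, o: False}
  {c: True, l: True, o: False}
  {o: True, c: False, l: False}


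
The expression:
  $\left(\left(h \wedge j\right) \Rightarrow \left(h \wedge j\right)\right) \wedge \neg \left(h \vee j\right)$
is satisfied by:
  {h: False, j: False}


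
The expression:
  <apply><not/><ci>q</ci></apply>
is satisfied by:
  {q: False}


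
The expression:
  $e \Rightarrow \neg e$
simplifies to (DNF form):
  $\neg e$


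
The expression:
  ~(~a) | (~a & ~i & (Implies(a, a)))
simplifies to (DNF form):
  a | ~i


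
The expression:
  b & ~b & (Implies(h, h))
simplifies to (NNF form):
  False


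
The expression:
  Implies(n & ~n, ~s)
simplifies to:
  True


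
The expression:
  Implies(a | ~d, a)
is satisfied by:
  {a: True, d: True}
  {a: True, d: False}
  {d: True, a: False}


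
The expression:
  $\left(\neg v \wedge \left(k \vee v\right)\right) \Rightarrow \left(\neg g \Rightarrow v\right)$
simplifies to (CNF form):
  $g \vee v \vee \neg k$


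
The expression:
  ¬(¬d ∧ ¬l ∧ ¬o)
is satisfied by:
  {d: True, o: True, l: True}
  {d: True, o: True, l: False}
  {d: True, l: True, o: False}
  {d: True, l: False, o: False}
  {o: True, l: True, d: False}
  {o: True, l: False, d: False}
  {l: True, o: False, d: False}


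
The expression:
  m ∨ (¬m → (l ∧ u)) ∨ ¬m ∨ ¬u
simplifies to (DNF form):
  True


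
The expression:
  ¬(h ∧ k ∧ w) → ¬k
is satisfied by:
  {w: True, h: True, k: False}
  {w: True, h: False, k: False}
  {h: True, w: False, k: False}
  {w: False, h: False, k: False}
  {w: True, k: True, h: True}


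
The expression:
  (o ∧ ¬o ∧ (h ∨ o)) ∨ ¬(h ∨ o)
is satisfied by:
  {o: False, h: False}


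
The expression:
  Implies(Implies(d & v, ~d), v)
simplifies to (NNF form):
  v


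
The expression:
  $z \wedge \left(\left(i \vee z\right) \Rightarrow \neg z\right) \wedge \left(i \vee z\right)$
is never true.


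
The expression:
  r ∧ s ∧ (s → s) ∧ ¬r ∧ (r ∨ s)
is never true.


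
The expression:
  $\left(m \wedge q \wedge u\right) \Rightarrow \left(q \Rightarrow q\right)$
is always true.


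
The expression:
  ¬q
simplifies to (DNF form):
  ¬q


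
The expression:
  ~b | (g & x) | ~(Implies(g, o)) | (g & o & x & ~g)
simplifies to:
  ~b | (g & x) | (g & ~o)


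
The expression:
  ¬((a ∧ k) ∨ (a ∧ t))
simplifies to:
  (¬k ∧ ¬t) ∨ ¬a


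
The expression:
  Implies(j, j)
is always true.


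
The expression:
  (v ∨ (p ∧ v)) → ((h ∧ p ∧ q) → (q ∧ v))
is always true.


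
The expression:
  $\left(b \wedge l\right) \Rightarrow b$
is always true.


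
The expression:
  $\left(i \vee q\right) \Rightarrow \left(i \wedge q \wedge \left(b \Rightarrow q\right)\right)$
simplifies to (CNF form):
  $\left(i \vee \neg i\right) \wedge \left(i \vee \neg q\right) \wedge \left(q \vee \neg i\right) \wedge \left(q \vee \neg q\right)$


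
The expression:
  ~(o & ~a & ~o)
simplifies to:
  True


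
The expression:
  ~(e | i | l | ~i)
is never true.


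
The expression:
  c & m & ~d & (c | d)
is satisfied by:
  {c: True, m: True, d: False}


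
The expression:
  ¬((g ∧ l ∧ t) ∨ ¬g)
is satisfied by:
  {g: True, l: False, t: False}
  {t: True, g: True, l: False}
  {l: True, g: True, t: False}


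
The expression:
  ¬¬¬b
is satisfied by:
  {b: False}


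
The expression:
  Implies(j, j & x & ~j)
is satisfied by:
  {j: False}


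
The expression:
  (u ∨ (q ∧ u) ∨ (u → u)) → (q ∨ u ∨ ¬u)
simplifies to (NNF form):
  True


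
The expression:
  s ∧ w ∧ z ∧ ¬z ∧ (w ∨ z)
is never true.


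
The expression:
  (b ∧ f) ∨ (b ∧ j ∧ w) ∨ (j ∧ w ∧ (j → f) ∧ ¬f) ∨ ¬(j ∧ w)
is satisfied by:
  {b: True, w: False, j: False}
  {w: False, j: False, b: False}
  {j: True, b: True, w: False}
  {j: True, w: False, b: False}
  {b: True, w: True, j: False}
  {w: True, b: False, j: False}
  {j: True, w: True, b: True}


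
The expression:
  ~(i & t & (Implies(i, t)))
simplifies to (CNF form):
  ~i | ~t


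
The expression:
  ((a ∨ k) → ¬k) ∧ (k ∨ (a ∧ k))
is never true.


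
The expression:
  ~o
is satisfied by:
  {o: False}


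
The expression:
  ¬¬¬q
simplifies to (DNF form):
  ¬q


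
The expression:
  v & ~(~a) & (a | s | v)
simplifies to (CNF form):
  a & v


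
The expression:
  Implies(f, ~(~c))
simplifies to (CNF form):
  c | ~f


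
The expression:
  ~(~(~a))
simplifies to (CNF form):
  ~a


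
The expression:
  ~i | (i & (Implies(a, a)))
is always true.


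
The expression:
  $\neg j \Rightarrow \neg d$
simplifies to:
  $j \vee \neg d$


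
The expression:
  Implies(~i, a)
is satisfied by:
  {i: True, a: True}
  {i: True, a: False}
  {a: True, i: False}


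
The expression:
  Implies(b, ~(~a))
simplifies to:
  a | ~b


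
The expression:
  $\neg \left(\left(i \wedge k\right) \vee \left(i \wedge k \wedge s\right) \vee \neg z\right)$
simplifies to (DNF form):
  $\left(z \wedge \neg i\right) \vee \left(z \wedge \neg k\right)$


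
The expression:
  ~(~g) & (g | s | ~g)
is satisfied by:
  {g: True}


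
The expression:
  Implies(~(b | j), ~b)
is always true.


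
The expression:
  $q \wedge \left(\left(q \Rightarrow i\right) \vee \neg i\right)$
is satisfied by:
  {q: True}


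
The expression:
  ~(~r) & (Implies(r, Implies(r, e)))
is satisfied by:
  {r: True, e: True}


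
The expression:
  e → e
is always true.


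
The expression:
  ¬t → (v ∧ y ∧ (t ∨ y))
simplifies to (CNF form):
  (t ∨ v) ∧ (t ∨ y)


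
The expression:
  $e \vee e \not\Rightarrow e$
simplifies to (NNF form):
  $e$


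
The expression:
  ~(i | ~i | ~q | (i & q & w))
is never true.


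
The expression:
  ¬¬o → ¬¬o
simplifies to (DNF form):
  True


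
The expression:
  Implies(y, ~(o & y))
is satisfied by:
  {o: False, y: False}
  {y: True, o: False}
  {o: True, y: False}


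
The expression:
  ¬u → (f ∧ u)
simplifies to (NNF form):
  u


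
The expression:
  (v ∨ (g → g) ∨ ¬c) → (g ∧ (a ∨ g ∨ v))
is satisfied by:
  {g: True}


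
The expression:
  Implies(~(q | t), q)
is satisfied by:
  {t: True, q: True}
  {t: True, q: False}
  {q: True, t: False}


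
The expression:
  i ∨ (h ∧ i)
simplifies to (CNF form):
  i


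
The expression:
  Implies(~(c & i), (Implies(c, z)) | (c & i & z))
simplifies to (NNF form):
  i | z | ~c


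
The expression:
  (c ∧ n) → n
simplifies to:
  True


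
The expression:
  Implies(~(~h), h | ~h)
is always true.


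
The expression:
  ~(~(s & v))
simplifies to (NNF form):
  s & v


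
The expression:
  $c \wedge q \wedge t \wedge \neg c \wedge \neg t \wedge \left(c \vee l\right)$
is never true.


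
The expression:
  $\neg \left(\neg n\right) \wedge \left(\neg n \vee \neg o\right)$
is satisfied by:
  {n: True, o: False}


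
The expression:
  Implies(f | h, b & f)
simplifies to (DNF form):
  (b & f) | (~f & ~h)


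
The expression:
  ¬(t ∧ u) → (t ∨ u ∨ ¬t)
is always true.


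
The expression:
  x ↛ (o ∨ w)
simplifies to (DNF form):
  x ∧ ¬o ∧ ¬w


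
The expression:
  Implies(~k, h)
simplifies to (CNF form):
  h | k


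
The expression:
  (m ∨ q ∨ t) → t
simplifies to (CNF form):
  (t ∨ ¬m) ∧ (t ∨ ¬q)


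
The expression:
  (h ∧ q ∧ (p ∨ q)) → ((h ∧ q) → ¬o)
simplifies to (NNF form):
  ¬h ∨ ¬o ∨ ¬q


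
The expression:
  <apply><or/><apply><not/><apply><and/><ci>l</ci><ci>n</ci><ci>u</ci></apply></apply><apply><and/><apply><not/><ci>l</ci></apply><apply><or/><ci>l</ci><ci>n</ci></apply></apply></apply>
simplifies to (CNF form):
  <apply><or/><apply><not/><ci>l</ci></apply><apply><not/><ci>n</ci></apply><apply><not/><ci>u</ci></apply></apply>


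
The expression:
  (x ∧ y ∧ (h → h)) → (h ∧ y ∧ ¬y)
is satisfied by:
  {y: False, x: False}
  {x: True, y: False}
  {y: True, x: False}


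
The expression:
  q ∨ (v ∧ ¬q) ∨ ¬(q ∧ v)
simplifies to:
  True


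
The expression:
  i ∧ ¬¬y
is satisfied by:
  {i: True, y: True}


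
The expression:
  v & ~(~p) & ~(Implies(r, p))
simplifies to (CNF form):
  False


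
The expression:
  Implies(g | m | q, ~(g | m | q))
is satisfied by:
  {q: False, g: False, m: False}


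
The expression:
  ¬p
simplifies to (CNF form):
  ¬p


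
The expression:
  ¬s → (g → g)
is always true.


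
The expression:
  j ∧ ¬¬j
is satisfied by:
  {j: True}


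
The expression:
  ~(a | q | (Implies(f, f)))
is never true.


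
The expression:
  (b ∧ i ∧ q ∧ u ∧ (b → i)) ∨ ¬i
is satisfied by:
  {u: True, b: True, q: True, i: False}
  {u: True, b: True, q: False, i: False}
  {u: True, q: True, b: False, i: False}
  {u: True, q: False, b: False, i: False}
  {b: True, q: True, u: False, i: False}
  {b: True, q: False, u: False, i: False}
  {q: True, u: False, b: False, i: False}
  {q: False, u: False, b: False, i: False}
  {i: True, u: True, b: True, q: True}


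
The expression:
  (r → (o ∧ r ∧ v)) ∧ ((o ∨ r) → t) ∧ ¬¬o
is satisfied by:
  {t: True, v: True, o: True, r: False}
  {t: True, o: True, v: False, r: False}
  {t: True, r: True, v: True, o: True}


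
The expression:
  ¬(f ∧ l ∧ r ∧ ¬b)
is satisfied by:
  {b: True, l: False, r: False, f: False}
  {f: False, l: False, b: False, r: False}
  {f: True, b: True, l: False, r: False}
  {f: True, l: False, b: False, r: False}
  {r: True, b: True, f: False, l: False}
  {r: True, f: False, l: False, b: False}
  {r: True, f: True, b: True, l: False}
  {r: True, f: True, l: False, b: False}
  {b: True, l: True, r: False, f: False}
  {l: True, r: False, b: False, f: False}
  {f: True, l: True, b: True, r: False}
  {f: True, l: True, r: False, b: False}
  {b: True, l: True, r: True, f: False}
  {l: True, r: True, f: False, b: False}
  {f: True, l: True, r: True, b: True}


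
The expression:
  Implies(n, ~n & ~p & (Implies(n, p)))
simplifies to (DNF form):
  ~n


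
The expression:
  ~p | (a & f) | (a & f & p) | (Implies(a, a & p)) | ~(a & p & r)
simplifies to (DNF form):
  True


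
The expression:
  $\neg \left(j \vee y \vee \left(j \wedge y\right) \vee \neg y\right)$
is never true.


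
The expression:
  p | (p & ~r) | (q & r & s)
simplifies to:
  p | (q & r & s)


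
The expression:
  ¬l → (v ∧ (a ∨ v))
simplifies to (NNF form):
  l ∨ v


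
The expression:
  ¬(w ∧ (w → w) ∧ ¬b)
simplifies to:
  b ∨ ¬w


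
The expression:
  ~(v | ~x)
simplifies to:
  x & ~v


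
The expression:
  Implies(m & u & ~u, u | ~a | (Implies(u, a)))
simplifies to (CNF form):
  True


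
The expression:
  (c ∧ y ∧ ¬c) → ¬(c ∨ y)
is always true.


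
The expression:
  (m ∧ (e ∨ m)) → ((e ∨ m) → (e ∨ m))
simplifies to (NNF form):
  True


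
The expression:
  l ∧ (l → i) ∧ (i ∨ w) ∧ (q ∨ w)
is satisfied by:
  {i: True, q: True, w: True, l: True}
  {i: True, q: True, l: True, w: False}
  {i: True, w: True, l: True, q: False}


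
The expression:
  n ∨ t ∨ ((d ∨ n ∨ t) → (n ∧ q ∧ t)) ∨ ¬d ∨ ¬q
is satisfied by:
  {n: True, t: True, q: False, d: False}
  {n: True, q: False, t: False, d: False}
  {t: True, n: False, q: False, d: False}
  {n: False, q: False, t: False, d: False}
  {d: True, n: True, t: True, q: False}
  {d: True, n: True, q: False, t: False}
  {d: True, t: True, n: False, q: False}
  {d: True, n: False, q: False, t: False}
  {n: True, q: True, t: True, d: False}
  {n: True, q: True, d: False, t: False}
  {q: True, t: True, d: False, n: False}
  {q: True, d: False, t: False, n: False}
  {n: True, q: True, d: True, t: True}
  {n: True, q: True, d: True, t: False}
  {q: True, d: True, t: True, n: False}


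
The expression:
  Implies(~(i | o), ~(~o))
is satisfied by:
  {i: True, o: True}
  {i: True, o: False}
  {o: True, i: False}


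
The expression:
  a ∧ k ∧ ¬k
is never true.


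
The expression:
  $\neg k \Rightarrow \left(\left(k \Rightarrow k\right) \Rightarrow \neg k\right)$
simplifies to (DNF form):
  $\text{True}$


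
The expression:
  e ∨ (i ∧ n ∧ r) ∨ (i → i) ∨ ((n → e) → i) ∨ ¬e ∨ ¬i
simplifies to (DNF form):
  True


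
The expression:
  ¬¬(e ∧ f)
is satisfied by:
  {e: True, f: True}


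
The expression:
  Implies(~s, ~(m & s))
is always true.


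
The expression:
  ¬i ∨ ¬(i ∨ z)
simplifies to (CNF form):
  ¬i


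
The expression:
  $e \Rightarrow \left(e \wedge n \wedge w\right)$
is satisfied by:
  {w: True, n: True, e: False}
  {w: True, n: False, e: False}
  {n: True, w: False, e: False}
  {w: False, n: False, e: False}
  {w: True, e: True, n: True}


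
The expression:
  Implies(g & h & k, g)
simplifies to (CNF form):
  True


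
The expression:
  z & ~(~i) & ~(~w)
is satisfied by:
  {z: True, i: True, w: True}


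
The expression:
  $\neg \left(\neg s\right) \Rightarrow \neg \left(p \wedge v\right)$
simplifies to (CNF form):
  $\neg p \vee \neg s \vee \neg v$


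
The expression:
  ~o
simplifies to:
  ~o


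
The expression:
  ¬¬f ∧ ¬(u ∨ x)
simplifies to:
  f ∧ ¬u ∧ ¬x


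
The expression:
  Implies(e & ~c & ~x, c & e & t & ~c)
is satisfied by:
  {x: True, c: True, e: False}
  {x: True, e: False, c: False}
  {c: True, e: False, x: False}
  {c: False, e: False, x: False}
  {x: True, c: True, e: True}
  {x: True, e: True, c: False}
  {c: True, e: True, x: False}


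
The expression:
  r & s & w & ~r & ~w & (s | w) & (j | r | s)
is never true.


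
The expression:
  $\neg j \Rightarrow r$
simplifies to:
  $j \vee r$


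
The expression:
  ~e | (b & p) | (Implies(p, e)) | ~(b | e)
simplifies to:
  True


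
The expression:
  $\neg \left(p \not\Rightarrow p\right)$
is always true.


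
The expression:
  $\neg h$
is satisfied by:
  {h: False}


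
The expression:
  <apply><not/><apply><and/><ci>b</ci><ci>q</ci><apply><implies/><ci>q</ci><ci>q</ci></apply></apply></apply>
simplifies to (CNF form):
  <apply><or/><apply><not/><ci>b</ci></apply><apply><not/><ci>q</ci></apply></apply>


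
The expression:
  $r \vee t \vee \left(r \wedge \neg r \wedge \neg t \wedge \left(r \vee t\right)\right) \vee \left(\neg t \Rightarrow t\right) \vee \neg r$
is always true.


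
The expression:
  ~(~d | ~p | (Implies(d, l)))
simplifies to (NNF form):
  d & p & ~l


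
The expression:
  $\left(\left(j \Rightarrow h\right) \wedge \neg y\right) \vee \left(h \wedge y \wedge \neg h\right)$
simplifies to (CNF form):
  $\neg y \wedge \left(h \vee \neg j\right)$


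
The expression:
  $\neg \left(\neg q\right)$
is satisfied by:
  {q: True}


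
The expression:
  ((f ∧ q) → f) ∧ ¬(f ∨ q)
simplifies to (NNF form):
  ¬f ∧ ¬q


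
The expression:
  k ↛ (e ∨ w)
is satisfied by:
  {k: True, e: False, w: False}


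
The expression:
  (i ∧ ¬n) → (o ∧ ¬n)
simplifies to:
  n ∨ o ∨ ¬i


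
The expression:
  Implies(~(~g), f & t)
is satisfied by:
  {f: True, t: True, g: False}
  {f: True, t: False, g: False}
  {t: True, f: False, g: False}
  {f: False, t: False, g: False}
  {f: True, g: True, t: True}


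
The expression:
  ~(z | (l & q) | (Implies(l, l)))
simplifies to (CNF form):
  False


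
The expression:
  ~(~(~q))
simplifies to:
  ~q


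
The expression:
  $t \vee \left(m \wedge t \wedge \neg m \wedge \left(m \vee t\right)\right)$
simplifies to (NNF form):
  $t$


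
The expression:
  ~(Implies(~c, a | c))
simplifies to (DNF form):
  ~a & ~c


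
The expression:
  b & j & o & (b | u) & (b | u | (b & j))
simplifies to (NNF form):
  b & j & o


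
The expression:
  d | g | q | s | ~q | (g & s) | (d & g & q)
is always true.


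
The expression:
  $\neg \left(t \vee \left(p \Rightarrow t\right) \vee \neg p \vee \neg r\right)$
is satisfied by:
  {r: True, p: True, t: False}


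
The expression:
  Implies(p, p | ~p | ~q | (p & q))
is always true.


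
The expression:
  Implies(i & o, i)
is always true.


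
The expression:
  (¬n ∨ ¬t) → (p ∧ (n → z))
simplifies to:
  (n ∧ t) ∨ (p ∧ z) ∨ (p ∧ ¬n)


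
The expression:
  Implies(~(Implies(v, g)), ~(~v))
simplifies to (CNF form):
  True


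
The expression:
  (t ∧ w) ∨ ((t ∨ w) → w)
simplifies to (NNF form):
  w ∨ ¬t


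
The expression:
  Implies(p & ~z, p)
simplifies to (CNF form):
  True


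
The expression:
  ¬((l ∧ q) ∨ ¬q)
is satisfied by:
  {q: True, l: False}


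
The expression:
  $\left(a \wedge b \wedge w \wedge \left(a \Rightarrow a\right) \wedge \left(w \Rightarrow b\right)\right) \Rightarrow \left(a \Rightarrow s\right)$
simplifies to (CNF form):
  $s \vee \neg a \vee \neg b \vee \neg w$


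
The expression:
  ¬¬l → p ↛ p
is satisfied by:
  {l: False}


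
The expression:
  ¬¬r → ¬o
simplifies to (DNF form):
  ¬o ∨ ¬r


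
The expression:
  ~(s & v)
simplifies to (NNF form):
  ~s | ~v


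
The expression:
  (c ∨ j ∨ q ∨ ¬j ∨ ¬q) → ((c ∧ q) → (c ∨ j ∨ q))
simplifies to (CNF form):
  True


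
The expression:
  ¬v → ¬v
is always true.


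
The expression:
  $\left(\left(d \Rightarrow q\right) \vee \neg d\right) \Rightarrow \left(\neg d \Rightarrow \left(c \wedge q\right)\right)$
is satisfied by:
  {d: True, c: True, q: True}
  {d: True, c: True, q: False}
  {d: True, q: True, c: False}
  {d: True, q: False, c: False}
  {c: True, q: True, d: False}


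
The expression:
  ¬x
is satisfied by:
  {x: False}


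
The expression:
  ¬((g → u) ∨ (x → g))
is never true.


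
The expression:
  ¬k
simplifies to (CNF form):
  ¬k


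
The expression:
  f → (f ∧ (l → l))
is always true.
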